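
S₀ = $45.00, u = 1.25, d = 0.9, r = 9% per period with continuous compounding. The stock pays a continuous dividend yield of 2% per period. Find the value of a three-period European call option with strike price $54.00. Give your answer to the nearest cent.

Per-period risk-free factor R = e^0.09 = 1.0942; dividend-adjusted growth = e^(0.09−0.02) = 1.0725.
Risk-neutral probability p = (1.0725 − 0.9)/(1.25 − 0.9) = 0.1725/0.3500 = 0.4929
Terminal stock prices: S_uuu = 87.89, S_uud = 63.28, S_udd = 45.56, S_ddd = 32.81
Terminal payoffs (S − K): max(33.89, 0) = 33.89, max(9.281, 0) = 9.281, max(-8.438, 0) = 0, max(-21.19, 0) = 0
Node uu (S = 70.31): V_uu = e^(−0.09)·[0.4929·33.8906 + 0.5071·9.2812] = 19.5679
Node ud (S = 50.62): V_ud = e^(−0.09)·[0.4929·9.2812 + 0.5071·0.0000] = 4.1808
Node dd (S = 36.45): V_dd = e^(−0.09)·[0.4929·0.0000 + 0.5071·0.0000] = 0.0000
Node u (S = 56.25): V_u = e^(−0.09)·[0.4929·19.5679 + 0.5071·4.1808] = 10.7522
Node d (S = 40.5): V_d = e^(−0.09)·[0.4929·4.1808 + 0.5071·0.0000] = 1.8833
Node 0 (S = 45): V_0 = e^(−0.09)·[0.4929·10.7522 + 0.5071·1.8833] = 5.7163

$5.72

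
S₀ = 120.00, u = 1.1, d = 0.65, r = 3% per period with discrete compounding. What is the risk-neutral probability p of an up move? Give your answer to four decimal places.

p = 0.8444

Risk-neutral probability p = (1 + 0.03 − 0.65)/(1.1 − 0.65) = 0.3800/0.4500 = 0.8444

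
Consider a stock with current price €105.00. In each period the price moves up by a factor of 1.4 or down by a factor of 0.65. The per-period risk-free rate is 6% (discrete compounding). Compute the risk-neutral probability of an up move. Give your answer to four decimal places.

p = 0.5467

Risk-neutral probability p = (1 + 0.06 − 0.65)/(1.4 − 0.65) = 0.4100/0.7500 = 0.5467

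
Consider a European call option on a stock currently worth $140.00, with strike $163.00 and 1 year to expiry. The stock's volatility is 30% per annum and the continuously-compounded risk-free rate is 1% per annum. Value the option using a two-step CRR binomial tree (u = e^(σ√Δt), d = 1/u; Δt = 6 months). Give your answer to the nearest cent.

$10.63

CRR parameters: u = e^(σ√Δt) = e^(0.3·√0.5) = 1.2363, d = 1/u = 0.8089
Per-period rate: rΔt = 0.01·0.5 = 0.005, so R = e^0.005 = 1.0050
Risk-neutral probability p = (e^0.005 − 0.8089)/(1.2363 − 0.8089) = 0.1962/0.4275 = 0.4589
Terminal stock prices: S_uu = 214, S_ud = 140, S_dd = 91.6
Terminal payoffs (S − K): max(50.99, 0) = 50.99, max(-23, 0) = 0, max(-71.4, 0) = 0
Node u (S = 173.1): V_u = e^(−0.005)·[0.4589·50.9851 + 0.5411·0.0000] = 23.2799
Node d (S = 113.2): V_d = e^(−0.005)·[0.4589·0.0000 + 0.5411·0.0000] = 0.0000
Node 0 (S = 140): V_0 = e^(−0.005)·[0.4589·23.2799 + 0.5411·0.0000] = 10.6297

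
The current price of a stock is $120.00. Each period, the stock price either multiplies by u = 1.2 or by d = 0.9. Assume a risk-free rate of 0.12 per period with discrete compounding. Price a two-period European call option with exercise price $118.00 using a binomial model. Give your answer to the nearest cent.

$27.11

Risk-neutral probability p = (1 + 0.12 − 0.9)/(1.2 − 0.9) = 0.2200/0.3000 = 0.7333
Terminal stock prices: S_uu = 172.8, S_ud = 129.6, S_dd = 97.2
Terminal payoffs (S − K): max(54.8, 0) = 54.8, max(11.6, 0) = 11.6, max(-20.8, 0) = 0
Node u (S = 144): V_u = 1/1.12·[0.7333·54.8000 + 0.2667·11.6000] = 38.6429
Node d (S = 108): V_d = 1/1.12·[0.7333·11.6000 + 0.2667·0.0000] = 7.5952
Node 0 (S = 120): V_0 = 1/1.12·[0.7333·38.6429 + 0.2667·7.5952] = 27.1103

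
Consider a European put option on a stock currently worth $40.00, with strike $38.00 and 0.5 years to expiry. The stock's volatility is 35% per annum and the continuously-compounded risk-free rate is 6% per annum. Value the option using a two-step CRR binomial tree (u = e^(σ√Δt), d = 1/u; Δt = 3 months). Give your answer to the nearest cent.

$2.39

CRR parameters: u = e^(σ√Δt) = e^(0.35·√0.25) = 1.1912, d = 1/u = 0.8395
Per-period rate: rΔt = 0.06·0.25 = 0.015, so R = e^0.015 = 1.0151
Risk-neutral probability p = (e^0.015 − 0.8395)/(1.1912 − 0.8395) = 0.1757/0.3518 = 0.4993
Terminal stock prices: S_uu = 56.76, S_ud = 40, S_dd = 28.19
Terminal payoffs (K − S): max(-18.76, 0) = 0, max(-2, 0) = 0, max(9.812, 0) = 9.812
Node u (S = 47.65): V_u = e^(−0.015)·[0.4993·0.0000 + 0.5007·0.0000] = 0.0000
Node d (S = 33.58): V_d = e^(−0.015)·[0.4993·0.0000 + 0.5007·9.8125] = 4.8397
Node 0 (S = 40): V_0 = e^(−0.015)·[0.4993·0.0000 + 0.5007·4.8397] = 2.3871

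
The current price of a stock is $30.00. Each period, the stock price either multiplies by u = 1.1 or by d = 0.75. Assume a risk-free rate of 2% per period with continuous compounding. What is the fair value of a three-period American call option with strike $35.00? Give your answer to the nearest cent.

Risk-neutral probability p = (e^0.02 − 0.75)/(1.1 − 0.75) = 0.2702/0.3500 = 0.7720
Terminal stock prices: S_uuu = 39.93, S_uud = 27.23, S_udd = 18.56, S_ddd = 12.66
Terminal payoffs (S − K): max(4.93, 0) = 4.93, max(-7.775, 0) = 0, max(-16.44, 0) = 0, max(-22.34, 0) = 0
Node uu (S = 36.3): continuation = e^(−0.02)·[0.7720·4.9300 + 0.2280·0.0000] = 3.7306; exercise value = 1.3000 ≤ continuation, so V_uu = 3.7306
Node ud (S = 24.75): continuation = e^(−0.02)·[0.7720·0.0000 + 0.2280·0.0000] = 0.0000; exercise value = 0.0000 ≤ continuation, so V_ud = 0.0000
Node dd (S = 16.88): continuation = e^(−0.02)·[0.7720·0.0000 + 0.2280·0.0000] = 0.0000; exercise value = 0.0000 ≤ continuation, so V_dd = 0.0000
Node u (S = 33): continuation = e^(−0.02)·[0.7720·3.7306 + 0.2280·0.0000] = 2.8230; exercise value = 0.0000 ≤ continuation, so V_u = 2.8230
Node d (S = 22.5): continuation = e^(−0.02)·[0.7720·0.0000 + 0.2280·0.0000] = 0.0000; exercise value = 0.0000 ≤ continuation, so V_d = 0.0000
Node 0 (S = 30): continuation = e^(−0.02)·[0.7720·2.8230 + 0.2280·0.0000] = 2.1362; exercise value = 0.0000 ≤ continuation, so V_0 = 2.1362

$2.14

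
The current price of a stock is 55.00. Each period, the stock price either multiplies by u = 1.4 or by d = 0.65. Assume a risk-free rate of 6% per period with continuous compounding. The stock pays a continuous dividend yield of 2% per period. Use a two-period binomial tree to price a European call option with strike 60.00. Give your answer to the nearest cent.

11.51

Per-period risk-free factor R = e^0.06 = 1.0618; dividend-adjusted growth = e^(0.06−0.02) = 1.0408.
Risk-neutral probability p = (1.0408 − 0.65)/(1.4 − 0.65) = 0.3908/0.7500 = 0.5211
Terminal stock prices: S_uu = 107.8, S_ud = 50.05, S_dd = 23.24
Terminal payoffs (S − K): max(47.8, 0) = 47.8, max(-9.95, 0) = 0, max(-36.76, 0) = 0
Node u (S = 77): V_u = e^(−0.06)·[0.5211·47.8000 + 0.4789·0.0000] = 23.4572
Node d (S = 35.75): V_d = e^(−0.06)·[0.5211·0.0000 + 0.4789·0.0000] = 0.0000
Node 0 (S = 55): V_0 = e^(−0.06)·[0.5211·23.4572 + 0.4789·0.0000] = 11.5113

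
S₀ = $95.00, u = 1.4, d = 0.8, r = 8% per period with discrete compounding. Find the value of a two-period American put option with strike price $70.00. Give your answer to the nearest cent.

Risk-neutral probability p = (1 + 0.08 − 0.8)/(1.4 − 0.8) = 0.2800/0.6000 = 0.4667
Terminal stock prices: S_uu = 186.2, S_ud = 106.4, S_dd = 60.8
Terminal payoffs (K − S): max(-116.2, 0) = 0, max(-36.4, 0) = 0, max(9.2, 0) = 9.2
Node u (S = 133): continuation = 1/1.08·[0.4667·0.0000 + 0.5333·0.0000] = 0.0000; exercise value = 0.0000 ≤ continuation, so V_u = 0.0000
Node d (S = 76): continuation = 1/1.08·[0.4667·0.0000 + 0.5333·9.2000] = 4.5432; exercise value = 0.0000 ≤ continuation, so V_d = 4.5432
Node 0 (S = 95): continuation = 1/1.08·[0.4667·0.0000 + 0.5333·4.5432] = 2.2436; exercise value = 0.0000 ≤ continuation, so V_0 = 2.2436

$2.24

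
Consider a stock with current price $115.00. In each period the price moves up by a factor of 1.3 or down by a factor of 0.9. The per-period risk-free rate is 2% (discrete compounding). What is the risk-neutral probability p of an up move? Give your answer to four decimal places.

Risk-neutral probability p = (1 + 0.02 − 0.9)/(1.3 − 0.9) = 0.1200/0.4000 = 0.3000

p = 0.3000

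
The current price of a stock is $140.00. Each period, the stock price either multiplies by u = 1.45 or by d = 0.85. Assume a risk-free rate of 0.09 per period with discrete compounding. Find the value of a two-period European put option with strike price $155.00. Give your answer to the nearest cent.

Risk-neutral probability p = (1 + 0.09 − 0.85)/(1.45 − 0.85) = 0.2400/0.6000 = 0.4000
Terminal stock prices: S_uu = 294.4, S_ud = 172.5, S_dd = 101.1
Terminal payoffs (K − S): max(-139.4, 0) = 0, max(-17.55, 0) = 0, max(53.85, 0) = 53.85
Node u (S = 203): V_u = 1/1.09·[0.4000·0.0000 + 0.6000·0.0000] = 0.0000
Node d (S = 119): V_d = 1/1.09·[0.4000·0.0000 + 0.6000·53.8500] = 29.6422
Node 0 (S = 140): V_0 = 1/1.09·[0.4000·0.0000 + 0.6000·29.6422] = 16.3168

$16.32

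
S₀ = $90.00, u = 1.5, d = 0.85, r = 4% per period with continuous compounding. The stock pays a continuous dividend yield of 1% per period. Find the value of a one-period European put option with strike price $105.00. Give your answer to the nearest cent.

$19.78

Per-period risk-free factor R = e^0.04 = 1.0408; dividend-adjusted growth = e^(0.04−0.01) = 1.0305.
Risk-neutral probability p = (1.0305 − 0.85)/(1.5 − 0.85) = 0.1805/0.6500 = 0.2776
Terminal stock prices: S_u = 135, S_d = 76.5
Terminal payoffs (K − S): max(-30, 0) = 0, max(28.5, 0) = 28.5
Node 0 (S = 90): V_0 = e^(−0.04)·[0.2776·0.0000 + 0.7224·28.5000] = 19.7805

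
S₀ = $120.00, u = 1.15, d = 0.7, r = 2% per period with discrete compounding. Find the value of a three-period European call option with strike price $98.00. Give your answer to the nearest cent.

Risk-neutral probability p = (1 + 0.02 − 0.7)/(1.15 − 0.7) = 0.3200/0.4500 = 0.7111
Terminal stock prices: S_uuu = 182.5, S_uud = 111.1, S_udd = 67.62, S_ddd = 41.16
Terminal payoffs (S − K): max(84.5, 0) = 84.5, max(13.09, 0) = 13.09, max(-30.38, 0) = 0, max(-56.84, 0) = 0
Node uu (S = 158.7): V_uu = 1/1.02·[0.7111·84.5050 + 0.2889·13.0900] = 62.6216
Node ud (S = 96.6): V_ud = 1/1.02·[0.7111·13.0900 + 0.2889·0.0000] = 9.1259
Node dd (S = 58.8): V_dd = 1/1.02·[0.7111·0.0000 + 0.2889·0.0000] = 0.0000
Node u (S = 138): V_u = 1/1.02·[0.7111·62.6216 + 0.2889·9.1259] = 46.2424
Node d (S = 84): V_d = 1/1.02·[0.7111·9.1259 + 0.2889·0.0000] = 6.3623
Node 0 (S = 120): V_0 = 1/1.02·[0.7111·46.2424 + 0.2889·6.3623] = 34.0407

$34.04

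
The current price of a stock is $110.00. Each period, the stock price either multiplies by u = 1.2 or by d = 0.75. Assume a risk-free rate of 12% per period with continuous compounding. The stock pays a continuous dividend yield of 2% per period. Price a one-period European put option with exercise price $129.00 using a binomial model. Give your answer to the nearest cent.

Per-period risk-free factor R = e^0.12 = 1.1275; dividend-adjusted growth = e^(0.12−0.02) = 1.1052.
Risk-neutral probability p = (1.1052 − 0.75)/(1.2 − 0.75) = 0.3552/0.4500 = 0.7893
Terminal stock prices: S_u = 132, S_d = 82.5
Terminal payoffs (K − S): max(-3, 0) = 0, max(46.5, 0) = 46.5
Node 0 (S = 110): V_0 = e^(−0.12)·[0.7893·0.0000 + 0.2107·46.5000] = 8.6909

$8.69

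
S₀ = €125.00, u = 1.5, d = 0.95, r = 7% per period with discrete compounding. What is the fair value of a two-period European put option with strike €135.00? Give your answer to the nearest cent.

€11.85

Risk-neutral probability p = (1 + 0.07 − 0.95)/(1.5 − 0.95) = 0.1200/0.5500 = 0.2182
Terminal stock prices: S_uu = 281.2, S_ud = 178.1, S_dd = 112.8
Terminal payoffs (K − S): max(-146.2, 0) = 0, max(-43.12, 0) = 0, max(22.19, 0) = 22.19
Node u (S = 187.5): V_u = 1/1.07·[0.2182·0.0000 + 0.7818·0.0000] = 0.0000
Node d (S = 118.8): V_d = 1/1.07·[0.2182·0.0000 + 0.7818·22.1875] = 16.2118
Node 0 (S = 125): V_0 = 1/1.07·[0.2182·0.0000 + 0.7818·16.2118] = 11.8455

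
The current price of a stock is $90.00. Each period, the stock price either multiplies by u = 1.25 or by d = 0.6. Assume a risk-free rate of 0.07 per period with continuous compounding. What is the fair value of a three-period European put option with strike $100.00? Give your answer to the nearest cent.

$14.65

Risk-neutral probability p = (e^0.07 − 0.6)/(1.25 − 0.6) = 0.4725/0.6500 = 0.7269
Terminal stock prices: S_uuu = 175.8, S_uud = 84.38, S_udd = 40.5, S_ddd = 19.44
Terminal payoffs (K − S): max(-75.78, 0) = 0, max(15.62, 0) = 15.62, max(59.5, 0) = 59.5, max(80.56, 0) = 80.56
Node uu (S = 140.6): V_uu = e^(−0.07)·[0.7269·0.0000 + 0.2731·15.6250] = 3.9782
Node ud (S = 67.5): V_ud = e^(−0.07)·[0.7269·15.6250 + 0.2731·59.5000] = 25.7394
Node dd (S = 32.4): V_dd = e^(−0.07)·[0.7269·59.5000 + 0.2731·80.5600] = 60.8394
Node u (S = 112.5): V_u = e^(−0.07)·[0.7269·3.9782 + 0.2731·25.7394] = 9.2497
Node d (S = 54): V_d = e^(−0.07)·[0.7269·25.7394 + 0.2731·60.8394] = 32.9358
Node 0 (S = 90): V_0 = e^(−0.07)·[0.7269·9.2497 + 0.2731·32.9358] = 14.6549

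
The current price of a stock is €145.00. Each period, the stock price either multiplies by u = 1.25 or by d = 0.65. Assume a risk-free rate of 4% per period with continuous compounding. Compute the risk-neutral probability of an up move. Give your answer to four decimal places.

Risk-neutral probability p = (e^0.04 − 0.65)/(1.25 − 0.65) = 0.3908/0.6000 = 0.6514

p = 0.6514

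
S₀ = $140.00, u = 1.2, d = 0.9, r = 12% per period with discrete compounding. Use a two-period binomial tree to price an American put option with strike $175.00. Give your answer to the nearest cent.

$35.00

Risk-neutral probability p = (1 + 0.12 − 0.9)/(1.2 − 0.9) = 0.2200/0.3000 = 0.7333
Terminal stock prices: S_uu = 201.6, S_ud = 151.2, S_dd = 113.4
Terminal payoffs (K − S): max(-26.6, 0) = 0, max(23.8, 0) = 23.8, max(61.6, 0) = 61.6
Node u (S = 168): continuation = 1/1.12·[0.7333·0.0000 + 0.2667·23.8000] = 5.6667; exercise value = 7.0000 > continuation, so V_u = 7.0000 (exercise)
Node d (S = 126): continuation = 1/1.12·[0.7333·23.8000 + 0.2667·61.6000] = 30.2500; exercise value = 49.0000 > continuation, so V_d = 49.0000 (exercise)
Node 0 (S = 140): continuation = 1/1.12·[0.7333·7.0000 + 0.2667·49.0000] = 16.2500; exercise value = 35.0000 > continuation, so V_0 = 35.0000 (exercise)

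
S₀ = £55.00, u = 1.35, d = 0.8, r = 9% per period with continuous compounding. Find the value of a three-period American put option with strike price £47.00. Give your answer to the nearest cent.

Risk-neutral probability p = (e^0.09 − 0.8)/(1.35 − 0.8) = 0.2942/0.5500 = 0.5349
Terminal stock prices: S_uuu = 135.3, S_uud = 80.19, S_udd = 47.52, S_ddd = 28.16
Terminal payoffs (K − S): max(-88.32, 0) = 0, max(-33.19, 0) = 0, max(-0.52, 0) = 0, max(18.84, 0) = 18.84
Node uu (S = 100.2): continuation = e^(−0.09)·[0.5349·0.0000 + 0.4651·0.0000] = 0.0000; exercise value = 0.0000 ≤ continuation, so V_uu = 0.0000
Node ud (S = 59.4): continuation = e^(−0.09)·[0.5349·0.0000 + 0.4651·0.0000] = 0.0000; exercise value = 0.0000 ≤ continuation, so V_ud = 0.0000
Node dd (S = 35.2): continuation = e^(−0.09)·[0.5349·0.0000 + 0.4651·18.8400] = 8.0090; exercise value = 11.8000 > continuation, so V_dd = 11.8000 (exercise)
Node u (S = 74.25): continuation = e^(−0.09)·[0.5349·0.0000 + 0.4651·0.0000] = 0.0000; exercise value = 0.0000 ≤ continuation, so V_u = 0.0000
Node d (S = 44): continuation = e^(−0.09)·[0.5349·0.0000 + 0.4651·11.8000] = 5.0162; exercise value = 3.0000 ≤ continuation, so V_d = 5.0162
Node 0 (S = 55): continuation = e^(−0.09)·[0.5349·0.0000 + 0.4651·5.0162] = 2.1324; exercise value = 0.0000 ≤ continuation, so V_0 = 2.1324

£2.13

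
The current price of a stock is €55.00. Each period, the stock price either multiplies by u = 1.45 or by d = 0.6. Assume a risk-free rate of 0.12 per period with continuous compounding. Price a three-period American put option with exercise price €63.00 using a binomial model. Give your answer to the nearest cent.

€12.90

Risk-neutral probability p = (e^0.12 − 0.6)/(1.45 − 0.6) = 0.5275/0.8500 = 0.6206
Terminal stock prices: S_uuu = 167.7, S_uud = 69.38, S_udd = 28.71, S_ddd = 11.88
Terminal payoffs (K − S): max(-104.7, 0) = 0, max(-6.382, 0) = 0, max(34.29, 0) = 34.29, max(51.12, 0) = 51.12
Node uu (S = 115.6): continuation = e^(−0.12)·[0.6206·0.0000 + 0.3794·0.0000] = 0.0000; exercise value = 0.0000 ≤ continuation, so V_uu = 0.0000
Node ud (S = 47.85): continuation = e^(−0.12)·[0.6206·0.0000 + 0.3794·34.2900] = 11.5390; exercise value = 15.1500 > continuation, so V_ud = 15.1500 (exercise)
Node dd (S = 19.8): continuation = e^(−0.12)·[0.6206·34.2900 + 0.3794·51.1200] = 36.0760; exercise value = 43.2000 > continuation, so V_dd = 43.2000 (exercise)
Node u (S = 79.75): continuation = e^(−0.12)·[0.6206·0.0000 + 0.3794·15.1500] = 5.0981; exercise value = 0.0000 ≤ continuation, so V_u = 5.0981
Node d (S = 33): continuation = e^(−0.12)·[0.6206·15.1500 + 0.3794·43.2000] = 22.8760; exercise value = 30.0000 > continuation, so V_d = 30.0000 (exercise)
Node 0 (S = 55): continuation = e^(−0.12)·[0.6206·5.0981 + 0.3794·30.0000] = 12.9014; exercise value = 8.0000 ≤ continuation, so V_0 = 12.9014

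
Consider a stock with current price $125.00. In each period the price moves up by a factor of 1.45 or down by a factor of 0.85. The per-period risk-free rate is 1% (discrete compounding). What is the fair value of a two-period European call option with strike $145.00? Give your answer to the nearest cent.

Risk-neutral probability p = (1 + 0.01 − 0.85)/(1.45 − 0.85) = 0.1600/0.6000 = 0.2667
Terminal stock prices: S_uu = 262.8, S_ud = 154.1, S_dd = 90.31
Terminal payoffs (S − K): max(117.8, 0) = 117.8, max(9.062, 0) = 9.062, max(-54.69, 0) = 0
Node u (S = 181.2): V_u = 1/1.01·[0.2667·117.8125 + 0.7333·9.0625] = 37.6856
Node d (S = 106.2): V_d = 1/1.01·[0.2667·9.0625 + 0.7333·0.0000] = 2.3927
Node 0 (S = 125): V_0 = 1/1.01·[0.2667·37.6856 + 0.7333·2.3927] = 11.6873

$11.69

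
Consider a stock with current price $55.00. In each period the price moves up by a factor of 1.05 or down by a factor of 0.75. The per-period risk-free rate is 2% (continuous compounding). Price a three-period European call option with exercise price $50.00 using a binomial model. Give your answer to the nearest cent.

Risk-neutral probability p = (e^0.02 − 0.75)/(1.05 − 0.75) = 0.2702/0.3000 = 0.9007
Terminal stock prices: S_uuu = 63.67, S_uud = 45.48, S_udd = 32.48, S_ddd = 23.2
Terminal payoffs (S − K): max(13.67, 0) = 13.67, max(-4.522, 0) = 0, max(-17.52, 0) = 0, max(-26.8, 0) = 0
Node uu (S = 60.64): V_uu = e^(−0.02)·[0.9007·13.6694 + 0.0993·0.0000] = 12.0678
Node ud (S = 43.31): V_ud = e^(−0.02)·[0.9007·0.0000 + 0.0993·0.0000] = 0.0000
Node dd (S = 30.94): V_dd = e^(−0.02)·[0.9007·0.0000 + 0.0993·0.0000] = 0.0000
Node u (S = 57.75): V_u = e^(−0.02)·[0.9007·12.0678 + 0.0993·0.0000] = 10.6539
Node d (S = 41.25): V_d = e^(−0.02)·[0.9007·0.0000 + 0.0993·0.0000] = 0.0000
Node 0 (S = 55): V_0 = e^(−0.02)·[0.9007·10.6539 + 0.0993·0.0000] = 9.4057

$9.41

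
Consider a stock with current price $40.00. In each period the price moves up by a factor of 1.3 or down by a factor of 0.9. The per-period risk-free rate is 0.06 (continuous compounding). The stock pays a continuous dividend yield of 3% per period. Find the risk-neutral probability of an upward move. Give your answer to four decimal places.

Per-period risk-free factor R = e^0.06 = 1.0618; dividend-adjusted growth = e^(0.06−0.03) = 1.0305.
Risk-neutral probability p = (1.0305 − 0.9)/(1.3 − 0.9) = 0.1305/0.4000 = 0.3261

p = 0.3261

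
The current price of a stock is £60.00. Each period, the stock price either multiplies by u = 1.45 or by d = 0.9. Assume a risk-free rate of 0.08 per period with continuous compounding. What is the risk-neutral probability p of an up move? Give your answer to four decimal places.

Risk-neutral probability p = (e^0.08 − 0.9)/(1.45 − 0.9) = 0.1833/0.5500 = 0.3332

p = 0.3332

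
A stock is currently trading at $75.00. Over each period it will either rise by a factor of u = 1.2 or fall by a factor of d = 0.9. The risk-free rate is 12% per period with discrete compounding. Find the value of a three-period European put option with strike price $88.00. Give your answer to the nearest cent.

$2.13

Risk-neutral probability p = (1 + 0.12 − 0.9)/(1.2 − 0.9) = 0.2200/0.3000 = 0.7333
Terminal stock prices: S_uuu = 129.6, S_uud = 97.2, S_udd = 72.9, S_ddd = 54.68
Terminal payoffs (K − S): max(-41.6, 0) = 0, max(-9.2, 0) = 0, max(15.1, 0) = 15.1, max(33.32, 0) = 33.32
Node uu (S = 108): V_uu = 1/1.12·[0.7333·0.0000 + 0.2667·0.0000] = 0.0000
Node ud (S = 81): V_ud = 1/1.12·[0.7333·0.0000 + 0.2667·15.1000] = 3.5952
Node dd (S = 60.75): V_dd = 1/1.12·[0.7333·15.1000 + 0.2667·33.3250] = 17.8214
Node u (S = 90): V_u = 1/1.12·[0.7333·0.0000 + 0.2667·3.5952] = 0.8560
Node d (S = 67.5): V_d = 1/1.12·[0.7333·3.5952 + 0.2667·17.8214] = 6.5972
Node 0 (S = 75): V_0 = 1/1.12·[0.7333·0.8560 + 0.2667·6.5972] = 2.1312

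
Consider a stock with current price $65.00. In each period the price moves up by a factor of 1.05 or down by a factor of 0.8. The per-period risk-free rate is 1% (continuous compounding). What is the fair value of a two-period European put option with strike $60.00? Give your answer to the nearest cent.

$1.88

Risk-neutral probability p = (e^0.01 − 0.8)/(1.05 − 0.8) = 0.2101/0.2500 = 0.8402
Terminal stock prices: S_uu = 71.66, S_ud = 54.6, S_dd = 41.6
Terminal payoffs (K − S): max(-11.66, 0) = 0, max(5.4, 0) = 5.4, max(18.4, 0) = 18.4
Node u (S = 68.25): V_u = e^(−0.01)·[0.8402·0.0000 + 0.1598·5.4000] = 0.8543
Node d (S = 52): V_d = e^(−0.01)·[0.8402·5.4000 + 0.1598·18.4000] = 7.4030
Node 0 (S = 65): V_0 = e^(−0.01)·[0.8402·0.8543 + 0.1598·7.4030] = 1.8819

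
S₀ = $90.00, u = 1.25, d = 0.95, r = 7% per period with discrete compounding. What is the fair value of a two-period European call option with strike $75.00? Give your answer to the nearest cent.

Risk-neutral probability p = (1 + 0.07 − 0.95)/(1.25 − 0.95) = 0.1200/0.3000 = 0.4000
Terminal stock prices: S_uu = 140.6, S_ud = 106.9, S_dd = 81.22
Terminal payoffs (S − K): max(65.62, 0) = 65.62, max(31.88, 0) = 31.88, max(6.225, 0) = 6.225
Node u (S = 112.5): V_u = 1/1.07·[0.4000·65.6250 + 0.6000·31.8750] = 42.4065
Node d (S = 85.5): V_d = 1/1.07·[0.4000·31.8750 + 0.6000·6.2250] = 15.4065
Node 0 (S = 90): V_0 = 1/1.07·[0.4000·42.4065 + 0.6000·15.4065] = 24.4921

$24.49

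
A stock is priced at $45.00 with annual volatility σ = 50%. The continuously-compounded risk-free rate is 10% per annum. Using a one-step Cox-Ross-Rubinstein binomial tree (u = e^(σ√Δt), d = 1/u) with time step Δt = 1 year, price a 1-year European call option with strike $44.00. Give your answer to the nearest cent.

CRR parameters: u = e^(σ√Δt) = e^(0.5·√1) = 1.6487, d = 1/u = 0.6065
Per-period rate: rΔt = 0.1·1 = 0.1, so R = e^0.1 = 1.1052
Risk-neutral probability p = (e^0.1 − 0.6065)/(1.6487 − 0.6065) = 0.4986/1.0422 = 0.4785
Terminal stock prices: S_u = 74.19, S_d = 27.29
Terminal payoffs (S − K): max(30.19, 0) = 30.19, max(-16.71, 0) = 0
Node 0 (S = 45): V_0 = e^(−0.1)·[0.4785·30.1925 + 0.5215·0.0000] = 13.0710

$13.07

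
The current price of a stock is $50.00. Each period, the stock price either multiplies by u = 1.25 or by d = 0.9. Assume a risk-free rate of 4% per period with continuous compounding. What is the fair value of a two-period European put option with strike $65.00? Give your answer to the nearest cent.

$11.96

Risk-neutral probability p = (e^0.04 − 0.9)/(1.25 − 0.9) = 0.1408/0.3500 = 0.4023
Terminal stock prices: S_uu = 78.12, S_ud = 56.25, S_dd = 40.5
Terminal payoffs (K − S): max(-13.12, 0) = 0, max(8.75, 0) = 8.75, max(24.5, 0) = 24.5
Node u (S = 62.5): V_u = e^(−0.04)·[0.4023·0.0000 + 0.5977·8.7500] = 5.0247
Node d (S = 45): V_d = e^(−0.04)·[0.4023·8.7500 + 0.5977·24.5000] = 17.4513
Node 0 (S = 50): V_0 = e^(−0.04)·[0.4023·5.0247 + 0.5977·17.4513] = 11.9636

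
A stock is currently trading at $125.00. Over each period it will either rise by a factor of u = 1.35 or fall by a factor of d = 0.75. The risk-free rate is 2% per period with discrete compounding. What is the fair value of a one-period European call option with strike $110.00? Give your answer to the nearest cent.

$25.92

Risk-neutral probability p = (1 + 0.02 − 0.75)/(1.35 − 0.75) = 0.2700/0.6000 = 0.4500
Terminal stock prices: S_u = 168.8, S_d = 93.75
Terminal payoffs (S − K): max(58.75, 0) = 58.75, max(-16.25, 0) = 0
Node 0 (S = 125): V_0 = 1/1.02·[0.4500·58.7500 + 0.5500·0.0000] = 25.9191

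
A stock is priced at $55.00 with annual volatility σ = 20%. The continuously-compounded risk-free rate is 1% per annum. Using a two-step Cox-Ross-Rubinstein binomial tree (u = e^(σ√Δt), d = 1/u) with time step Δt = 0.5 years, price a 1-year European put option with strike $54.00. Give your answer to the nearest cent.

CRR parameters: u = e^(σ√Δt) = e^(0.2·√0.5) = 1.1519, d = 1/u = 0.8681
Per-period rate: rΔt = 0.01·0.5 = 0.005, so R = e^0.005 = 1.0050
Risk-neutral probability p = (e^0.005 − 0.8681)/(1.1519 − 0.8681) = 0.1369/0.2838 = 0.4824
Terminal stock prices: S_uu = 72.98, S_ud = 55, S_dd = 41.45
Terminal payoffs (K − S): max(-18.98, 0) = 0, max(-1, 0) = 0, max(12.55, 0) = 12.55
Node u (S = 63.36): V_u = e^(−0.005)·[0.4824·0.0000 + 0.5176·0.0000] = 0.0000
Node d (S = 47.75): V_d = e^(−0.005)·[0.4824·0.0000 + 0.5176·12.5499] = 6.4638
Node 0 (S = 55): V_0 = e^(−0.005)·[0.4824·0.0000 + 0.5176·6.4638] = 3.3292

$3.33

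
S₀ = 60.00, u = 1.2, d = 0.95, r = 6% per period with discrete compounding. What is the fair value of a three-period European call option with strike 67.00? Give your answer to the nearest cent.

Risk-neutral probability p = (1 + 0.06 − 0.95)/(1.2 − 0.95) = 0.1100/0.2500 = 0.4400
Terminal stock prices: S_uuu = 103.7, S_uud = 82.08, S_udd = 64.98, S_ddd = 51.44
Terminal payoffs (S − K): max(36.68, 0) = 36.68, max(15.08, 0) = 15.08, max(-2.02, 0) = 0, max(-15.56, 0) = 0
Node uu (S = 86.4): V_uu = 1/1.06·[0.4400·36.6800 + 0.5600·15.0800] = 23.1925
Node ud (S = 68.4): V_ud = 1/1.06·[0.4400·15.0800 + 0.5600·0.0000] = 6.2596
Node dd (S = 54.15): V_dd = 1/1.06·[0.4400·0.0000 + 0.5600·0.0000] = 0.0000
Node u (S = 72): V_u = 1/1.06·[0.4400·23.1925 + 0.5600·6.2596] = 12.9340
Node d (S = 57): V_d = 1/1.06·[0.4400·6.2596 + 0.5600·0.0000] = 2.5983
Node 0 (S = 60): V_0 = 1/1.06·[0.4400·12.9340 + 0.5600·2.5983] = 6.7415

6.74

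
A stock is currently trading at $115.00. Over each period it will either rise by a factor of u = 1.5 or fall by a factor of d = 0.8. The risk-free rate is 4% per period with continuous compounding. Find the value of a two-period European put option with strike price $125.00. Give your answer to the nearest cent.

$20.42

Risk-neutral probability p = (e^0.04 − 0.8)/(1.5 − 0.8) = 0.2408/0.7000 = 0.3440
Terminal stock prices: S_uu = 258.8, S_ud = 138, S_dd = 73.6
Terminal payoffs (K − S): max(-133.8, 0) = 0, max(-13, 0) = 0, max(51.4, 0) = 51.4
Node u (S = 172.5): V_u = e^(−0.04)·[0.3440·0.0000 + 0.6560·0.0000] = 0.0000
Node d (S = 92): V_d = e^(−0.04)·[0.3440·0.0000 + 0.6560·51.4000] = 32.3955
Node 0 (S = 115): V_0 = e^(−0.04)·[0.3440·0.0000 + 0.6560·32.3955] = 20.4177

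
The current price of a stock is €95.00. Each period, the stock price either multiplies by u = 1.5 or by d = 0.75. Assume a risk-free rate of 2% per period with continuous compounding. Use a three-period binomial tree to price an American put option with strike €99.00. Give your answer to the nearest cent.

Risk-neutral probability p = (e^0.02 − 0.75)/(1.5 − 0.75) = 0.2702/0.7500 = 0.3603
Terminal stock prices: S_uuu = 320.6, S_uud = 160.3, S_udd = 80.16, S_ddd = 40.08
Terminal payoffs (K − S): max(-221.6, 0) = 0, max(-61.31, 0) = 0, max(18.84, 0) = 18.84, max(58.92, 0) = 58.92
Node uu (S = 213.8): continuation = e^(−0.02)·[0.3603·0.0000 + 0.6397·0.0000] = 0.0000; exercise value = 0.0000 ≤ continuation, so V_uu = 0.0000
Node ud (S = 106.9): continuation = e^(−0.02)·[0.3603·0.0000 + 0.6397·18.8438] = 11.8162; exercise value = 0.0000 ≤ continuation, so V_ud = 11.8162
Node dd (S = 53.44): continuation = e^(−0.02)·[0.3603·18.8438 + 0.6397·58.9219] = 43.6022; exercise value = 45.5625 > continuation, so V_dd = 45.5625 (exercise)
Node u (S = 142.5): continuation = e^(−0.02)·[0.3603·0.0000 + 0.6397·11.8162] = 7.4095; exercise value = 0.0000 ≤ continuation, so V_u = 7.4095
Node d (S = 71.25): continuation = e^(−0.02)·[0.3603·11.8162 + 0.6397·45.5625] = 32.7433; exercise value = 27.7500 ≤ continuation, so V_d = 32.7433
Node 0 (S = 95): continuation = e^(−0.02)·[0.3603·7.4095 + 0.6397·32.7433] = 23.1487; exercise value = 4.0000 ≤ continuation, so V_0 = 23.1487

€23.15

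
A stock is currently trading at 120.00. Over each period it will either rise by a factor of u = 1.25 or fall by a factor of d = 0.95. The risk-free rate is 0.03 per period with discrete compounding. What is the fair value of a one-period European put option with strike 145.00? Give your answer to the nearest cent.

22.07

Risk-neutral probability p = (1 + 0.03 − 0.95)/(1.25 − 0.95) = 0.0800/0.3000 = 0.2667
Terminal stock prices: S_u = 150, S_d = 114
Terminal payoffs (K − S): max(-5, 0) = 0, max(31, 0) = 31
Node 0 (S = 120): V_0 = 1/1.03·[0.2667·0.0000 + 0.7333·31.0000] = 22.0712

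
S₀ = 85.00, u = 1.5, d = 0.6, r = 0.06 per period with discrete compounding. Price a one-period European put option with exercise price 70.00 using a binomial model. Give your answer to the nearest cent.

8.76

Risk-neutral probability p = (1 + 0.06 − 0.6)/(1.5 − 0.6) = 0.4600/0.9000 = 0.5111
Terminal stock prices: S_u = 127.5, S_d = 51
Terminal payoffs (K − S): max(-57.5, 0) = 0, max(19, 0) = 19
Node 0 (S = 85): V_0 = 1/1.06·[0.5111·0.0000 + 0.4889·19.0000] = 8.7631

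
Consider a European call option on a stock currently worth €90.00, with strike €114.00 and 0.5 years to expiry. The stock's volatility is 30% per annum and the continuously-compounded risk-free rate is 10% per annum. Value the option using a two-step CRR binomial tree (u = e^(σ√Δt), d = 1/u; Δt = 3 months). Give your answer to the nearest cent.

CRR parameters: u = e^(σ√Δt) = e^(0.3·√0.25) = 1.1618, d = 1/u = 0.8607
Per-period rate: rΔt = 0.1·0.25 = 0.025, so R = e^0.025 = 1.0253
Risk-neutral probability p = (e^0.025 − 0.8607)/(1.1618 − 0.8607) = 0.1646/0.3011 = 0.5466
Terminal stock prices: S_uu = 121.5, S_ud = 90, S_dd = 66.67
Terminal payoffs (S − K): max(7.487, 0) = 7.487, max(-24, 0) = 0, max(-47.33, 0) = 0
Node u (S = 104.6): V_u = e^(−0.025)·[0.5466·7.4873 + 0.4534·0.0000] = 3.9918
Node d (S = 77.46): V_d = e^(−0.025)·[0.5466·0.0000 + 0.4534·0.0000] = 0.0000
Node 0 (S = 90): V_0 = e^(−0.025)·[0.5466·3.9918 + 0.4534·0.0000] = 2.1282

€2.13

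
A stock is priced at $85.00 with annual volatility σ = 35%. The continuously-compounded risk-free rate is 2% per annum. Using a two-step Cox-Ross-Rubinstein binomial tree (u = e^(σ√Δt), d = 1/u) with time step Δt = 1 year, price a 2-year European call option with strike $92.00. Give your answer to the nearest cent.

CRR parameters: u = e^(σ√Δt) = e^(0.35·√1) = 1.4191, d = 1/u = 0.7047
Per-period rate: rΔt = 0.02·1 = 0.02, so R = e^0.02 = 1.0202
Risk-neutral probability p = (e^0.02 − 0.7047)/(1.4191 − 0.7047) = 0.3155/0.7144 = 0.4417
Terminal stock prices: S_uu = 171.2, S_ud = 85, S_dd = 42.21
Terminal payoffs (S − K): max(79.17, 0) = 79.17, max(-7, 0) = 0, max(-49.79, 0) = 0
Node u (S = 120.6): V_u = e^(−0.02)·[0.4417·79.1690 + 0.5583·0.0000] = 34.2734
Node d (S = 59.9): V_d = e^(−0.02)·[0.4417·0.0000 + 0.5583·0.0000] = 0.0000
Node 0 (S = 85): V_0 = e^(−0.02)·[0.4417·34.2734 + 0.5583·0.0000] = 14.8375

$14.84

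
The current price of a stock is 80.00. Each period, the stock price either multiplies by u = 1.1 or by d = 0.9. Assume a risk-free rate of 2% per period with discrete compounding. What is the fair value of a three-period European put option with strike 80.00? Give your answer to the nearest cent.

Risk-neutral probability p = (1 + 0.02 − 0.9)/(1.1 − 0.9) = 0.1200/0.2000 = 0.6000
Terminal stock prices: S_uuu = 106.5, S_uud = 87.12, S_udd = 71.28, S_ddd = 58.32
Terminal payoffs (K − S): max(-26.48, 0) = 0, max(-7.12, 0) = 0, max(8.72, 0) = 8.72, max(21.68, 0) = 21.68
Node uu (S = 96.8): V_uu = 1/1.02·[0.6000·0.0000 + 0.4000·0.0000] = 0.0000
Node ud (S = 79.2): V_ud = 1/1.02·[0.6000·0.0000 + 0.4000·8.7200] = 3.4196
Node dd (S = 64.8): V_dd = 1/1.02·[0.6000·8.7200 + 0.4000·21.6800] = 13.6314
Node u (S = 88): V_u = 1/1.02·[0.6000·0.0000 + 0.4000·3.4196] = 1.3410
Node d (S = 72): V_d = 1/1.02·[0.6000·3.4196 + 0.4000·13.6314] = 7.3572
Node 0 (S = 80): V_0 = 1/1.02·[0.6000·1.3410 + 0.4000·7.3572] = 3.6740

3.67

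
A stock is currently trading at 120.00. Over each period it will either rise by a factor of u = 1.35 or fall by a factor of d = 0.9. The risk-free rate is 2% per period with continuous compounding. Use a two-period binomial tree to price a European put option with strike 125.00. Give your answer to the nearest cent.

14.35

Risk-neutral probability p = (e^0.02 − 0.9)/(1.35 − 0.9) = 0.1202/0.4500 = 0.2671
Terminal stock prices: S_uu = 218.7, S_ud = 145.8, S_dd = 97.2
Terminal payoffs (K − S): max(-93.7, 0) = 0, max(-20.8, 0) = 0, max(27.8, 0) = 27.8
Node u (S = 162): V_u = e^(−0.02)·[0.2671·0.0000 + 0.7329·0.0000] = 0.0000
Node d (S = 108): V_d = e^(−0.02)·[0.2671·0.0000 + 0.7329·27.8000] = 19.9708
Node 0 (S = 120): V_0 = e^(−0.02)·[0.2671·0.0000 + 0.7329·19.9708] = 14.3465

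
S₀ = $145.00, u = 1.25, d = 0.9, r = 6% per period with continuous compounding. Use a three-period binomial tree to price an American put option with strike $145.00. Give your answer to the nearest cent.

$7.34

Risk-neutral probability p = (e^0.06 − 0.9)/(1.25 − 0.9) = 0.1618/0.3500 = 0.4624
Terminal stock prices: S_uuu = 283.2, S_uud = 203.9, S_udd = 146.8, S_ddd = 105.7
Terminal payoffs (K − S): max(-138.2, 0) = 0, max(-58.91, 0) = 0, max(-1.812, 0) = 0, max(39.29, 0) = 39.29
Node uu (S = 226.6): continuation = e^(−0.06)·[0.4624·0.0000 + 0.5376·0.0000] = 0.0000; exercise value = 0.0000 ≤ continuation, so V_uu = 0.0000
Node ud (S = 163.1): continuation = e^(−0.06)·[0.4624·0.0000 + 0.5376·0.0000] = 0.0000; exercise value = 0.0000 ≤ continuation, so V_ud = 0.0000
Node dd (S = 117.5): continuation = e^(−0.06)·[0.4624·0.0000 + 0.5376·39.2950] = 19.8951; exercise value = 27.5500 > continuation, so V_dd = 27.5500 (exercise)
Node u (S = 181.2): continuation = e^(−0.06)·[0.4624·0.0000 + 0.5376·0.0000] = 0.0000; exercise value = 0.0000 ≤ continuation, so V_u = 0.0000
Node d (S = 130.5): continuation = e^(−0.06)·[0.4624·0.0000 + 0.5376·27.5500] = 13.9486; exercise value = 14.5000 > continuation, so V_d = 14.5000 (exercise)
Node 0 (S = 145): continuation = e^(−0.06)·[0.4624·0.0000 + 0.5376·14.5000] = 7.3414; exercise value = 0.0000 ≤ continuation, so V_0 = 7.3414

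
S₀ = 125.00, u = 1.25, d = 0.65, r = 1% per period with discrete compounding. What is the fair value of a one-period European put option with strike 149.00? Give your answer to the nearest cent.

26.83

Risk-neutral probability p = (1 + 0.01 − 0.65)/(1.25 − 0.65) = 0.3600/0.6000 = 0.6000
Terminal stock prices: S_u = 156.2, S_d = 81.25
Terminal payoffs (K − S): max(-7.25, 0) = 0, max(67.75, 0) = 67.75
Node 0 (S = 125): V_0 = 1/1.01·[0.6000·0.0000 + 0.4000·67.7500] = 26.8317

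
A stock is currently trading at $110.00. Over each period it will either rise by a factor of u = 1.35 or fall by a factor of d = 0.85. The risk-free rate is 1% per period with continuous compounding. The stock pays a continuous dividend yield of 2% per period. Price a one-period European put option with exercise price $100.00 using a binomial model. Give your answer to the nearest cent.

$4.63

Per-period risk-free factor R = e^0.01 = 1.0101; dividend-adjusted growth = e^(0.01−0.02) = 0.9900.
Risk-neutral probability p = (0.9900 − 0.85)/(1.35 − 0.85) = 0.1400/0.5000 = 0.2801
Terminal stock prices: S_u = 148.5, S_d = 93.5
Terminal payoffs (K − S): max(-48.5, 0) = 0, max(6.5, 0) = 6.5
Node 0 (S = 110): V_0 = e^(−0.01)·[0.2801·0.0000 + 0.7199·6.5000] = 4.6328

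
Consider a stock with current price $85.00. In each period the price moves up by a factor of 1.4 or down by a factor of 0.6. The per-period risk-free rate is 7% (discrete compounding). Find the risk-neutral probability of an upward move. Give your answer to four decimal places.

Risk-neutral probability p = (1 + 0.07 − 0.6)/(1.4 − 0.6) = 0.4700/0.8000 = 0.5875

p = 0.5875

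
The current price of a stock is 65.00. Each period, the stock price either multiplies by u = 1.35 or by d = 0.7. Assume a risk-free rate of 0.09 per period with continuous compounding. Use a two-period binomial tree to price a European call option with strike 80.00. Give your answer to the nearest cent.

Risk-neutral probability p = (e^0.09 − 0.7)/(1.35 − 0.7) = 0.3942/0.6500 = 0.6064
Terminal stock prices: S_uu = 118.5, S_ud = 61.42, S_dd = 31.85
Terminal payoffs (S − K): max(38.46, 0) = 38.46, max(-18.58, 0) = 0, max(-48.15, 0) = 0
Node u (S = 87.75): V_u = e^(−0.09)·[0.6064·38.4625 + 0.3936·0.0000] = 21.3170
Node d (S = 45.5): V_d = e^(−0.09)·[0.6064·0.0000 + 0.3936·0.0000] = 0.0000
Node 0 (S = 65): V_0 = e^(−0.09)·[0.6064·21.3170 + 0.3936·0.0000] = 11.8145

11.81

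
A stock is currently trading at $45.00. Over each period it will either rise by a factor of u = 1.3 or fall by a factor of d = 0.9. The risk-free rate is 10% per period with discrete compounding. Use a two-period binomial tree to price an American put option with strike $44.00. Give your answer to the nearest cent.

Risk-neutral probability p = (1 + 0.1 − 0.9)/(1.3 − 0.9) = 0.2000/0.4000 = 0.5000
Terminal stock prices: S_uu = 76.05, S_ud = 52.65, S_dd = 36.45
Terminal payoffs (K − S): max(-32.05, 0) = 0, max(-8.65, 0) = 0, max(7.55, 0) = 7.55
Node u (S = 58.5): continuation = 1/1.1·[0.5000·0.0000 + 0.5000·0.0000] = 0.0000; exercise value = 0.0000 ≤ continuation, so V_u = 0.0000
Node d (S = 40.5): continuation = 1/1.1·[0.5000·0.0000 + 0.5000·7.5500] = 3.4318; exercise value = 3.5000 > continuation, so V_d = 3.5000 (exercise)
Node 0 (S = 45): continuation = 1/1.1·[0.5000·0.0000 + 0.5000·3.5000] = 1.5909; exercise value = 0.0000 ≤ continuation, so V_0 = 1.5909

$1.59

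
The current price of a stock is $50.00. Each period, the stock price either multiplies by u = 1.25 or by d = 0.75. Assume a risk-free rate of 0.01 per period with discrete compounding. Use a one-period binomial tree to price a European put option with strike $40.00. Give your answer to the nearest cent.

Risk-neutral probability p = (1 + 0.01 − 0.75)/(1.25 − 0.75) = 0.2600/0.5000 = 0.5200
Terminal stock prices: S_u = 62.5, S_d = 37.5
Terminal payoffs (K − S): max(-22.5, 0) = 0, max(2.5, 0) = 2.5
Node 0 (S = 50): V_0 = 1/1.01·[0.5200·0.0000 + 0.4800·2.5000] = 1.1881

$1.19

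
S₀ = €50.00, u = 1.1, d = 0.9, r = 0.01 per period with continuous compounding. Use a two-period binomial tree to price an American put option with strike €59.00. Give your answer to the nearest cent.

Risk-neutral probability p = (e^0.01 − 0.9)/(1.1 − 0.9) = 0.1101/0.2000 = 0.5503
Terminal stock prices: S_uu = 60.5, S_ud = 49.5, S_dd = 40.5
Terminal payoffs (K − S): max(-1.5, 0) = 0, max(9.5, 0) = 9.5, max(18.5, 0) = 18.5
Node u (S = 55): continuation = e^(−0.01)·[0.5503·0.0000 + 0.4497·9.5000] = 4.2301; exercise value = 4.0000 ≤ continuation, so V_u = 4.2301
Node d (S = 45): continuation = e^(−0.01)·[0.5503·9.5000 + 0.4497·18.5000] = 13.4129; exercise value = 14.0000 > continuation, so V_d = 14.0000 (exercise)
Node 0 (S = 50): continuation = e^(−0.01)·[0.5503·4.2301 + 0.4497·14.0000] = 8.5383; exercise value = 9.0000 > continuation, so V_0 = 9.0000 (exercise)

€9.00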